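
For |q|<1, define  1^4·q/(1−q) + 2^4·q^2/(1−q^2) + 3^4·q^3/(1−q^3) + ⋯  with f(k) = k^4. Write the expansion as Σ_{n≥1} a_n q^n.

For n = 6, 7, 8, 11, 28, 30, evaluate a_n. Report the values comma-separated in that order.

1394, 2402, 4369, 14642, 655746, 872644

q^6  k|6↦f(k): 1:1 2:16 3:81 6:1296  a_6=1394
q^7  k|7↦f(k): 1:1 7:2401  a_7=2402
q^8  k|8↦f(k): 1:1 2:16 4:256 8:4096  a_8=4369
n=11: 1·11 11·1  f→[1+14641]=14642
q^28  k|28↦f(k): 1:1 2:16 4:256 7:2401 14:38416 28:614656  a_28=655746
d|30:{30,15,10,6,5,3,2,1}  Σf=810000+50625+10000+1296+625+81+16+1=872644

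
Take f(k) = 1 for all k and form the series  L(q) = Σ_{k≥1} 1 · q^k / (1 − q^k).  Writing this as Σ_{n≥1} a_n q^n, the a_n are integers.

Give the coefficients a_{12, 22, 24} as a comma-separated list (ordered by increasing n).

6, 4, 8

d|12:{12,6,4,3,2,1}  Σf=1+1+1+1+1+1=6
[q^22] f(1)=1,f(2)=1,f(11)=1,f(22)=1 ⇒ 4
q^24  k|24↦f(k): 1:1 2:1 3:1 4:1 6:1 8:1 12:1 24:1  a_24=8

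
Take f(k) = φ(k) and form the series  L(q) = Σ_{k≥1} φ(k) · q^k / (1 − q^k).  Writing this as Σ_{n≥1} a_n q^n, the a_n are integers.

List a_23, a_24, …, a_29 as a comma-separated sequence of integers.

q^23  k|23↦φ(k): 23:22 1:1  a_23=23
[q^24] φ(1)=1,φ(2)=1,φ(3)=2,φ(4)=2,φ(6)=2,φ(8)=4,φ(12)=4,φ(24)=8 ⇒ 24
q^25  k|25↦φ(k): 1:1 5:4 25:20  a_25=25
n=26: 26·1 13·2 2·13 1·26  φ→[12+12+1+1]=26
q^27  k|27↦φ(k): 27:18 9:6 3:2 1:1  a_27=27
[q^28] φ(1)=1,φ(2)=1,φ(4)=2,φ(7)=6,φ(14)=6,φ(28)=12 ⇒ 28
d|29:{29,1}  Σφ=28+1=29

23, 24, 25, 26, 27, 28, 29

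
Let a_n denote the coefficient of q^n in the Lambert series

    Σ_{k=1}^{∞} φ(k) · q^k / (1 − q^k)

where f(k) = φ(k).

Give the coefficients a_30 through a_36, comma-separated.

d|30:{1,2,3,5,6,10,15,30}  Σφ=1+1+2+4+2+4+8+8=30
q^31  k|31↦φ(k): 31:30 1:1  a_31=31
[q^32] φ(32)=16,φ(16)=8,φ(8)=4,φ(4)=2,φ(2)=1,φ(1)=1 ⇒ 32
[q^33] φ(33)=20,φ(11)=10,φ(3)=2,φ(1)=1 ⇒ 33
d|34:{34,17,2,1}  Σφ=16+16+1+1=34
d|35:{1,5,7,35}  Σφ=1+4+6+24=35
d|36:{36,18,12,9,6,4,3,2,1}  Σφ=12+6+4+6+2+2+2+1+1=36

30, 31, 32, 33, 34, 35, 36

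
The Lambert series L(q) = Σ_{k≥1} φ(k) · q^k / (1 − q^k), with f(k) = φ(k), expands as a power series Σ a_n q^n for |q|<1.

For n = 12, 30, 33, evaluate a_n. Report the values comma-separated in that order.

n=12: 1·12 2·6 3·4 4·3 6·2 12·1  φ→[1+1+2+2+2+4]=12
n=30: 1·30 2·15 3·10 5·6 6·5 10·3 15·2 30·1  φ→[1+1+2+4+2+4+8+8]=30
q^33  k|33↦φ(k): 1:1 3:2 11:10 33:20  a_33=33

12, 30, 33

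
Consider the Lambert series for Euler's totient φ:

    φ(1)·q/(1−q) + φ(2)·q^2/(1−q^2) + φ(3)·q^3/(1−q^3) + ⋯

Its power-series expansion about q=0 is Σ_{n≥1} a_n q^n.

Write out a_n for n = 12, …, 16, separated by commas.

d|12:{12,6,4,3,2,1}  Σφ=4+2+2+2+1+1=12
d|13:{13,1}  Σφ=12+1=13
d|14:{14,7,2,1}  Σφ=6+6+1+1=14
n=15: 1·15 3·5 5·3 15·1  φ→[1+2+4+8]=15
n=16: 1·16 2·8 4·4 8·2 16·1  φ→[1+1+2+4+8]=16

12, 13, 14, 15, 16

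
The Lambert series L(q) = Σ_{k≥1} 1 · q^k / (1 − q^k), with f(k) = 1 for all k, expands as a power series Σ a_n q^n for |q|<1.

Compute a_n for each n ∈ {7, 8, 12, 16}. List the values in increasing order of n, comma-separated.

q^7  k|7↦f(k): 7:1 1:1  a_7=2
n=8: 1·8 2·4 4·2 8·1  f→[1+1+1+1]=4
q^12  k|12↦f(k): 1:1 2:1 3:1 4:1 6:1 12:1  a_12=6
[q^16] f(1)=1,f(2)=1,f(4)=1,f(8)=1,f(16)=1 ⇒ 5

2, 4, 6, 5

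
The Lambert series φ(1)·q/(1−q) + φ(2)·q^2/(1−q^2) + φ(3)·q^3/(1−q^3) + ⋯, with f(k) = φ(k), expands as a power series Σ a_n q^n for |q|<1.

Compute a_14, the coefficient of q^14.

q^14  k|14↦φ(k): 14:6 7:6 2:1 1:1  a_14=14

a_14 = 14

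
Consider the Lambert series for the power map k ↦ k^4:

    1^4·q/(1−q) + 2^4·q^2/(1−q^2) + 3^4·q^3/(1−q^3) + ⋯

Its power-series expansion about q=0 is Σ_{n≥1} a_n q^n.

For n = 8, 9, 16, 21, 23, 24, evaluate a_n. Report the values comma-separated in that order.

4369, 6643, 69905, 196964, 279842, 358258

n=8: 8·1 4·2 2·4 1·8  f→[4096+256+16+1]=4369
d|9:{1,3,9}  Σf=1+81+6561=6643
[q^16] f(16)=65536,f(8)=4096,f(4)=256,f(2)=16,f(1)=1 ⇒ 69905
d|21:{21,7,3,1}  Σf=194481+2401+81+1=196964
q^23  k|23↦f(k): 23:279841 1:1  a_23=279842
[q^24] f(1)=1,f(2)=16,f(3)=81,f(4)=256,f(6)=1296,f(8)=4096,f(12)=20736,f(24)=331776 ⇒ 358258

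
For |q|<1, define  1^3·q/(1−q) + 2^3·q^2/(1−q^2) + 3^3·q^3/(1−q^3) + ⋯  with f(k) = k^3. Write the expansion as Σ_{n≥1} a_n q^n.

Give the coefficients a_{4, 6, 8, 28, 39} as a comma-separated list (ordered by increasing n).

d|4:{1,2,4}  Σf=1+8+64=73
q^6  k|6↦f(k): 6:216 3:27 2:8 1:1  a_6=252
d|8:{8,4,2,1}  Σf=512+64+8+1=585
[q^28] f(28)=21952,f(14)=2744,f(7)=343,f(4)=64,f(2)=8,f(1)=1 ⇒ 25112
[q^39] f(1)=1,f(3)=27,f(13)=2197,f(39)=59319 ⇒ 61544

73, 252, 585, 25112, 61544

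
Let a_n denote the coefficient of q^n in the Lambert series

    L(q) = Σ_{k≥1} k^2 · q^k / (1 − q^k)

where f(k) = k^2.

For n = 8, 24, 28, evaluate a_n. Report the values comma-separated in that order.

85, 850, 1050

[q^8] f(1)=1,f(2)=4,f(4)=16,f(8)=64 ⇒ 85
q^24  k|24↦f(k): 1:1 2:4 3:9 4:16 6:36 8:64 12:144 24:576  a_24=850
d|28:{28,14,7,4,2,1}  Σf=784+196+49+16+4+1=1050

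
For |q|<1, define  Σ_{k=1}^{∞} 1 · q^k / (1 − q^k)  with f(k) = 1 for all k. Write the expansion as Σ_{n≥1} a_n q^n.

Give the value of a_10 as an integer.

d|10:{10,5,2,1}  Σf=1+1+1+1=4

a_10 = 4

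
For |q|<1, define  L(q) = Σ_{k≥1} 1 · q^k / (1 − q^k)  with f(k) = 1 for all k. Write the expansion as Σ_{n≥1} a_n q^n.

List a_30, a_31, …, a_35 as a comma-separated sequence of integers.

8, 2, 6, 4, 4, 4

[q^30] f(30)=1,f(15)=1,f(10)=1,f(6)=1,f(5)=1,f(3)=1,f(2)=1,f(1)=1 ⇒ 8
[q^31] f(31)=1,f(1)=1 ⇒ 2
d|32:{32,16,8,4,2,1}  Σf=1+1+1+1+1+1=6
d|33:{1,3,11,33}  Σf=1+1+1+1=4
d|34:{1,2,17,34}  Σf=1+1+1+1=4
n=35: 1·35 5·7 7·5 35·1  f→[1+1+1+1]=4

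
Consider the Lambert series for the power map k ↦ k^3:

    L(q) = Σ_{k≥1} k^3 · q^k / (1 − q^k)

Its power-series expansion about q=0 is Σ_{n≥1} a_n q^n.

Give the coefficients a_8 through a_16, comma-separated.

[q^8] f(1)=1,f(2)=8,f(4)=64,f(8)=512 ⇒ 585
q^9  k|9↦f(k): 1:1 3:27 9:729  a_9=757
q^10  k|10↦f(k): 10:1000 5:125 2:8 1:1  a_10=1134
n=11: 11·1 1·11  f→[1331+1]=1332
q^12  k|12↦f(k): 1:1 2:8 3:27 4:64 6:216 12:1728  a_12=2044
q^13  k|13↦f(k): 13:2197 1:1  a_13=2198
q^14  k|14↦f(k): 1:1 2:8 7:343 14:2744  a_14=3096
q^15  k|15↦f(k): 15:3375 5:125 3:27 1:1  a_15=3528
q^16  k|16↦f(k): 16:4096 8:512 4:64 2:8 1:1  a_16=4681

585, 757, 1134, 1332, 2044, 2198, 3096, 3528, 4681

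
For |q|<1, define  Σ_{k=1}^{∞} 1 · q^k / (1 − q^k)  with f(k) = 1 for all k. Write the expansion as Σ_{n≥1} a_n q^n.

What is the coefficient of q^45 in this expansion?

d|45:{45,15,9,5,3,1}  Σf=1+1+1+1+1+1=6

a_45 = 6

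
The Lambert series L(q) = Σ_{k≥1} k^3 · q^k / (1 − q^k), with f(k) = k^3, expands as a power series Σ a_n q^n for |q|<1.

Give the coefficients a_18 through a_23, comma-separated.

n=18: 1·18 2·9 3·6 6·3 9·2 18·1  f→[1+8+27+216+729+5832]=6813
n=19: 1·19 19·1  f→[1+6859]=6860
n=20: 1·20 2·10 4·5 5·4 10·2 20·1  f→[1+8+64+125+1000+8000]=9198
d|21:{1,3,7,21}  Σf=1+27+343+9261=9632
n=22: 1·22 2·11 11·2 22·1  f→[1+8+1331+10648]=11988
d|23:{23,1}  Σf=12167+1=12168

6813, 6860, 9198, 9632, 11988, 12168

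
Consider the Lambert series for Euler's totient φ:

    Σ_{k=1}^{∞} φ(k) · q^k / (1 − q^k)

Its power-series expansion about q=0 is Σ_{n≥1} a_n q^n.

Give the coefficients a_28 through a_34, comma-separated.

q^28  k|28↦φ(k): 1:1 2:1 4:2 7:6 14:6 28:12  a_28=28
d|29:{29,1}  Σφ=28+1=29
q^30  k|30↦φ(k): 30:8 15:8 10:4 6:2 5:4 3:2 2:1 1:1  a_30=30
q^31  k|31↦φ(k): 1:1 31:30  a_31=31
d|32:{1,2,4,8,16,32}  Σφ=1+1+2+4+8+16=32
[q^33] φ(1)=1,φ(3)=2,φ(11)=10,φ(33)=20 ⇒ 33
[q^34] φ(1)=1,φ(2)=1,φ(17)=16,φ(34)=16 ⇒ 34

28, 29, 30, 31, 32, 33, 34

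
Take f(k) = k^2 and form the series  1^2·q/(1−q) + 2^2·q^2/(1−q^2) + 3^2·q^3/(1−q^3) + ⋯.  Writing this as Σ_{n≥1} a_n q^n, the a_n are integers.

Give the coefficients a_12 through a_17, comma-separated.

[q^12] f(12)=144,f(6)=36,f(4)=16,f(3)=9,f(2)=4,f(1)=1 ⇒ 210
n=13: 1·13 13·1  f→[1+169]=170
n=14: 14·1 7·2 2·7 1·14  f→[196+49+4+1]=250
[q^15] f(1)=1,f(3)=9,f(5)=25,f(15)=225 ⇒ 260
d|16:{16,8,4,2,1}  Σf=256+64+16+4+1=341
q^17  k|17↦f(k): 17:289 1:1  a_17=290

210, 170, 250, 260, 341, 290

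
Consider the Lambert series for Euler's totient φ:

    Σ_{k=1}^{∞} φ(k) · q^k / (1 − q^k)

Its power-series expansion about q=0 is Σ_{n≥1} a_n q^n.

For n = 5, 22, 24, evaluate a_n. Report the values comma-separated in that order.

d|5:{1,5}  Σφ=1+4=5
d|22:{1,2,11,22}  Σφ=1+1+10+10=22
[q^24] φ(24)=8,φ(12)=4,φ(8)=4,φ(6)=2,φ(4)=2,φ(3)=2,φ(2)=1,φ(1)=1 ⇒ 24

5, 22, 24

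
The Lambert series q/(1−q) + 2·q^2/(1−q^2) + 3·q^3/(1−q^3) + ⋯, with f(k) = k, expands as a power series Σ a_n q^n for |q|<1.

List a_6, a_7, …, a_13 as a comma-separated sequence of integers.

12, 8, 15, 13, 18, 12, 28, 14

[q^6] f(6)=6,f(3)=3,f(2)=2,f(1)=1 ⇒ 12
n=7: 1·7 7·1  f→[1+7]=8
d|8:{1,2,4,8}  Σf=1+2+4+8=15
[q^9] f(9)=9,f(3)=3,f(1)=1 ⇒ 13
q^10  k|10↦f(k): 1:1 2:2 5:5 10:10  a_10=18
n=11: 1·11 11·1  f→[1+11]=12
[q^12] f(12)=12,f(6)=6,f(4)=4,f(3)=3,f(2)=2,f(1)=1 ⇒ 28
d|13:{13,1}  Σf=13+1=14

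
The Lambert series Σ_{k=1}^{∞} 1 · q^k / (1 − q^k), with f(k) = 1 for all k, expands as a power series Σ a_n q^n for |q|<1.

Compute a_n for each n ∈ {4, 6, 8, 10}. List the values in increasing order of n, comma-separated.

3, 4, 4, 4

n=4: 4·1 2·2 1·4  f→[1+1+1]=3
d|6:{1,2,3,6}  Σf=1+1+1+1=4
[q^8] f(1)=1,f(2)=1,f(4)=1,f(8)=1 ⇒ 4
[q^10] f(10)=1,f(5)=1,f(2)=1,f(1)=1 ⇒ 4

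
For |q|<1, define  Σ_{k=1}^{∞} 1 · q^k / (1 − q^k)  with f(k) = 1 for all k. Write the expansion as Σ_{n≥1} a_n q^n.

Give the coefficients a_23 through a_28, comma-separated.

q^23  k|23↦f(k): 23:1 1:1  a_23=2
d|24:{1,2,3,4,6,8,12,24}  Σf=1+1+1+1+1+1+1+1=8
d|25:{25,5,1}  Σf=1+1+1=3
d|26:{26,13,2,1}  Σf=1+1+1+1=4
d|27:{1,3,9,27}  Σf=1+1+1+1=4
[q^28] f(1)=1,f(2)=1,f(4)=1,f(7)=1,f(14)=1,f(28)=1 ⇒ 6

2, 8, 3, 4, 4, 6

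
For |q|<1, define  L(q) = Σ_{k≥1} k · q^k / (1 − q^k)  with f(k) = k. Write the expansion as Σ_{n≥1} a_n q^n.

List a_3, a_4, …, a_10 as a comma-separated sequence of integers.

4, 7, 6, 12, 8, 15, 13, 18

q^3  k|3↦f(k): 1:1 3:3  a_3=4
q^4  k|4↦f(k): 1:1 2:2 4:4  a_4=7
d|5:{1,5}  Σf=1+5=6
[q^6] f(1)=1,f(2)=2,f(3)=3,f(6)=6 ⇒ 12
[q^7] f(7)=7,f(1)=1 ⇒ 8
n=8: 1·8 2·4 4·2 8·1  f→[1+2+4+8]=15
n=9: 9·1 3·3 1·9  f→[9+3+1]=13
d|10:{1,2,5,10}  Σf=1+2+5+10=18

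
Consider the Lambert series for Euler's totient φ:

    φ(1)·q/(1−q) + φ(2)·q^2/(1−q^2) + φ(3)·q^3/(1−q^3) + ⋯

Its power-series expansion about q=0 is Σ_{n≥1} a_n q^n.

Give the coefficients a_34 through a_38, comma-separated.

n=34: 34·1 17·2 2·17 1·34  φ→[16+16+1+1]=34
q^35  k|35↦φ(k): 1:1 5:4 7:6 35:24  a_35=35
q^36  k|36↦φ(k): 36:12 18:6 12:4 9:6 6:2 4:2 3:2 2:1 1:1  a_36=36
n=37: 1·37 37·1  φ→[1+36]=37
d|38:{38,19,2,1}  Σφ=18+18+1+1=38

34, 35, 36, 37, 38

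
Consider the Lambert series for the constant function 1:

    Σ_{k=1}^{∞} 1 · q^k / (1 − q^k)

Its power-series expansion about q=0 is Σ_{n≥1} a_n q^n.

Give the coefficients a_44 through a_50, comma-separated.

n=44: 44·1 22·2 11·4 4·11 2·22 1·44  f→[1+1+1+1+1+1]=6
q^45  k|45↦f(k): 1:1 3:1 5:1 9:1 15:1 45:1  a_45=6
q^46  k|46↦f(k): 46:1 23:1 2:1 1:1  a_46=4
[q^47] f(1)=1,f(47)=1 ⇒ 2
[q^48] f(48)=1,f(24)=1,f(16)=1,f(12)=1,f(8)=1,f(6)=1,f(4)=1,f(3)=1,f(2)=1,f(1)=1 ⇒ 10
[q^49] f(1)=1,f(7)=1,f(49)=1 ⇒ 3
n=50: 50·1 25·2 10·5 5·10 2·25 1·50  f→[1+1+1+1+1+1]=6

6, 6, 4, 2, 10, 3, 6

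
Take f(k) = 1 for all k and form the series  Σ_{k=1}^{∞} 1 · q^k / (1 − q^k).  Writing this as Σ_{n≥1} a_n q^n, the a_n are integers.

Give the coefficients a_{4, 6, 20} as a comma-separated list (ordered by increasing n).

d|4:{4,2,1}  Σf=1+1+1=3
n=6: 6·1 3·2 2·3 1·6  f→[1+1+1+1]=4
q^20  k|20↦f(k): 20:1 10:1 5:1 4:1 2:1 1:1  a_20=6

3, 4, 6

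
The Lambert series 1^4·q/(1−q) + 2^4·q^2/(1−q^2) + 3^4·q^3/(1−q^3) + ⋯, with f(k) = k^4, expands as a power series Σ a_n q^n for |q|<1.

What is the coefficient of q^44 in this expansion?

d|44:{44,22,11,4,2,1}  Σf=3748096+234256+14641+256+16+1=3997266

a_44 = 3997266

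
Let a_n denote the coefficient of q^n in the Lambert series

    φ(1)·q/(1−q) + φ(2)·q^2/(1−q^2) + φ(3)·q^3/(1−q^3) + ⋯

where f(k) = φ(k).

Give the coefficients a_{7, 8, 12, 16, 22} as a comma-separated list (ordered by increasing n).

n=7: 7·1 1·7  φ→[6+1]=7
d|8:{8,4,2,1}  Σφ=4+2+1+1=8
q^12  k|12↦φ(k): 12:4 6:2 4:2 3:2 2:1 1:1  a_12=12
[q^16] φ(16)=8,φ(8)=4,φ(4)=2,φ(2)=1,φ(1)=1 ⇒ 16
n=22: 1·22 2·11 11·2 22·1  φ→[1+1+10+10]=22

7, 8, 12, 16, 22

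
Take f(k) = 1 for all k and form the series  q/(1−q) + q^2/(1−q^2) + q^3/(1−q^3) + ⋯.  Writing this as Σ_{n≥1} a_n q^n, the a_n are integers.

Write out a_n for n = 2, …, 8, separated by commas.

n=2: 1·2 2·1  f→[1+1]=2
[q^3] f(1)=1,f(3)=1 ⇒ 2
[q^4] f(4)=1,f(2)=1,f(1)=1 ⇒ 3
q^5  k|5↦f(k): 1:1 5:1  a_5=2
q^6  k|6↦f(k): 1:1 2:1 3:1 6:1  a_6=4
d|7:{1,7}  Σf=1+1=2
n=8: 8·1 4·2 2·4 1·8  f→[1+1+1+1]=4

2, 2, 3, 2, 4, 2, 4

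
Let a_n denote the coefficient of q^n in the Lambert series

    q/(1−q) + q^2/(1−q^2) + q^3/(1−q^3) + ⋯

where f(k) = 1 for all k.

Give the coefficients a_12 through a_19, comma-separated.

q^12  k|12↦f(k): 1:1 2:1 3:1 4:1 6:1 12:1  a_12=6
n=13: 13·1 1·13  f→[1+1]=2
n=14: 1·14 2·7 7·2 14·1  f→[1+1+1+1]=4
[q^15] f(15)=1,f(5)=1,f(3)=1,f(1)=1 ⇒ 4
q^16  k|16↦f(k): 16:1 8:1 4:1 2:1 1:1  a_16=5
q^17  k|17↦f(k): 1:1 17:1  a_17=2
[q^18] f(1)=1,f(2)=1,f(3)=1,f(6)=1,f(9)=1,f(18)=1 ⇒ 6
q^19  k|19↦f(k): 19:1 1:1  a_19=2

6, 2, 4, 4, 5, 2, 6, 2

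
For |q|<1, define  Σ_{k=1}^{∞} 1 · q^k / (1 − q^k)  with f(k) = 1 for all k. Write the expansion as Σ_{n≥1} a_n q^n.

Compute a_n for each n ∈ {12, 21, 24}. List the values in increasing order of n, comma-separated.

6, 4, 8

[q^12] f(12)=1,f(6)=1,f(4)=1,f(3)=1,f(2)=1,f(1)=1 ⇒ 6
d|21:{21,7,3,1}  Σf=1+1+1+1=4
n=24: 24·1 12·2 8·3 6·4 4·6 3·8 2·12 1·24  f→[1+1+1+1+1+1+1+1]=8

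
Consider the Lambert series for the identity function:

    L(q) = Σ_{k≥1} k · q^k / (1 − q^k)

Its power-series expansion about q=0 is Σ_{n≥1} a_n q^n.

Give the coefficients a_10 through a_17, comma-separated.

18, 12, 28, 14, 24, 24, 31, 18

n=10: 10·1 5·2 2·5 1·10  f→[10+5+2+1]=18
q^11  k|11↦f(k): 11:11 1:1  a_11=12
[q^12] f(1)=1,f(2)=2,f(3)=3,f(4)=4,f(6)=6,f(12)=12 ⇒ 28
q^13  k|13↦f(k): 1:1 13:13  a_13=14
d|14:{1,2,7,14}  Σf=1+2+7+14=24
n=15: 1·15 3·5 5·3 15·1  f→[1+3+5+15]=24
d|16:{1,2,4,8,16}  Σf=1+2+4+8+16=31
q^17  k|17↦f(k): 17:17 1:1  a_17=18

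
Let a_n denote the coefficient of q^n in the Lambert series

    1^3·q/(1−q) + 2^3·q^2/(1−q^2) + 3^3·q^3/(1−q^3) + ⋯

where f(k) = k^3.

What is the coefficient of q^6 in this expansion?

a_6 = 252

q^6  k|6↦f(k): 6:216 3:27 2:8 1:1  a_6=252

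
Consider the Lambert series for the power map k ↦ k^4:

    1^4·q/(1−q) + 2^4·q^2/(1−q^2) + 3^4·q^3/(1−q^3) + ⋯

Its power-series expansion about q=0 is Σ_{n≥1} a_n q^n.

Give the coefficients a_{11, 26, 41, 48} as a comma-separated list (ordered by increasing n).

14642, 485554, 2825762, 5732210

[q^11] f(1)=1,f(11)=14641 ⇒ 14642
[q^26] f(26)=456976,f(13)=28561,f(2)=16,f(1)=1 ⇒ 485554
n=41: 41·1 1·41  f→[2825761+1]=2825762
[q^48] f(1)=1,f(2)=16,f(3)=81,f(4)=256,f(6)=1296,f(8)=4096,f(12)=20736,f(16)=65536,f(24)=331776,f(48)=5308416 ⇒ 5732210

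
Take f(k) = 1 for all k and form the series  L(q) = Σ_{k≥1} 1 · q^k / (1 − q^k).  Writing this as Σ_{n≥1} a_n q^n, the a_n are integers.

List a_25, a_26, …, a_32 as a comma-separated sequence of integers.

[q^25] f(1)=1,f(5)=1,f(25)=1 ⇒ 3
n=26: 1·26 2·13 13·2 26·1  f→[1+1+1+1]=4
q^27  k|27↦f(k): 1:1 3:1 9:1 27:1  a_27=4
d|28:{1,2,4,7,14,28}  Σf=1+1+1+1+1+1=6
n=29: 1·29 29·1  f→[1+1]=2
q^30  k|30↦f(k): 30:1 15:1 10:1 6:1 5:1 3:1 2:1 1:1  a_30=8
n=31: 31·1 1·31  f→[1+1]=2
n=32: 32·1 16·2 8·4 4·8 2·16 1·32  f→[1+1+1+1+1+1]=6

3, 4, 4, 6, 2, 8, 2, 6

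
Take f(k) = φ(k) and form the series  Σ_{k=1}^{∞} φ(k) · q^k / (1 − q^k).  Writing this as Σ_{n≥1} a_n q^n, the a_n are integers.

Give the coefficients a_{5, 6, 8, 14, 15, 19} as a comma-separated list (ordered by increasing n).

d|5:{5,1}  Σφ=4+1=5
[q^6] φ(1)=1,φ(2)=1,φ(3)=2,φ(6)=2 ⇒ 6
q^8  k|8↦φ(k): 1:1 2:1 4:2 8:4  a_8=8
d|14:{1,2,7,14}  Σφ=1+1+6+6=14
n=15: 15·1 5·3 3·5 1·15  φ→[8+4+2+1]=15
d|19:{19,1}  Σφ=18+1=19

5, 6, 8, 14, 15, 19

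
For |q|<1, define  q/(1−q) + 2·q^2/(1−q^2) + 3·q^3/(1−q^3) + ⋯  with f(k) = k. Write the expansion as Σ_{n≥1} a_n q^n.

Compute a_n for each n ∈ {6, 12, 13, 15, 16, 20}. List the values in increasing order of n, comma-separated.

q^6  k|6↦f(k): 1:1 2:2 3:3 6:6  a_6=12
[q^12] f(12)=12,f(6)=6,f(4)=4,f(3)=3,f(2)=2,f(1)=1 ⇒ 28
n=13: 13·1 1·13  f→[13+1]=14
[q^15] f(15)=15,f(5)=5,f(3)=3,f(1)=1 ⇒ 24
n=16: 16·1 8·2 4·4 2·8 1·16  f→[16+8+4+2+1]=31
n=20: 20·1 10·2 5·4 4·5 2·10 1·20  f→[20+10+5+4+2+1]=42

12, 28, 14, 24, 31, 42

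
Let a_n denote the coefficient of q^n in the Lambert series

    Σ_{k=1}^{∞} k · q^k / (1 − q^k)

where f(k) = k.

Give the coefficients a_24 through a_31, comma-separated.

n=24: 24·1 12·2 8·3 6·4 4·6 3·8 2·12 1·24  f→[24+12+8+6+4+3+2+1]=60
d|25:{25,5,1}  Σf=25+5+1=31
n=26: 1·26 2·13 13·2 26·1  f→[1+2+13+26]=42
[q^27] f(1)=1,f(3)=3,f(9)=9,f(27)=27 ⇒ 40
d|28:{28,14,7,4,2,1}  Σf=28+14+7+4+2+1=56
q^29  k|29↦f(k): 1:1 29:29  a_29=30
n=30: 30·1 15·2 10·3 6·5 5·6 3·10 2·15 1·30  f→[30+15+10+6+5+3+2+1]=72
d|31:{31,1}  Σf=31+1=32

60, 31, 42, 40, 56, 30, 72, 32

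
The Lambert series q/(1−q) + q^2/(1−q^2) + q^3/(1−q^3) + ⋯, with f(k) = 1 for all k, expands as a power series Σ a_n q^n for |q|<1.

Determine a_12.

a_12 = 6

q^12  k|12↦f(k): 1:1 2:1 3:1 4:1 6:1 12:1  a_12=6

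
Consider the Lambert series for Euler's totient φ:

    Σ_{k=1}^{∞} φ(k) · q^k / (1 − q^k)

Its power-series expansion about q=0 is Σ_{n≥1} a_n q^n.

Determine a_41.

n=41: 1·41 41·1  φ→[1+40]=41

a_41 = 41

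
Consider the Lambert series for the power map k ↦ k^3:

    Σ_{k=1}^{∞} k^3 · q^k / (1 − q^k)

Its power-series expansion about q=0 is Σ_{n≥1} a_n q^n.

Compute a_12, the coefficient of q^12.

a_12 = 2044

n=12: 1·12 2·6 3·4 4·3 6·2 12·1  f→[1+8+27+64+216+1728]=2044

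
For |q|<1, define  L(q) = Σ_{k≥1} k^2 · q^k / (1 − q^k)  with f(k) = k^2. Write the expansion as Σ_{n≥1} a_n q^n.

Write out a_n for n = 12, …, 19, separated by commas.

210, 170, 250, 260, 341, 290, 455, 362

[q^12] f(1)=1,f(2)=4,f(3)=9,f(4)=16,f(6)=36,f(12)=144 ⇒ 210
q^13  k|13↦f(k): 13:169 1:1  a_13=170
d|14:{14,7,2,1}  Σf=196+49+4+1=250
[q^15] f(1)=1,f(3)=9,f(5)=25,f(15)=225 ⇒ 260
n=16: 16·1 8·2 4·4 2·8 1·16  f→[256+64+16+4+1]=341
q^17  k|17↦f(k): 1:1 17:289  a_17=290
d|18:{18,9,6,3,2,1}  Σf=324+81+36+9+4+1=455
[q^19] f(1)=1,f(19)=361 ⇒ 362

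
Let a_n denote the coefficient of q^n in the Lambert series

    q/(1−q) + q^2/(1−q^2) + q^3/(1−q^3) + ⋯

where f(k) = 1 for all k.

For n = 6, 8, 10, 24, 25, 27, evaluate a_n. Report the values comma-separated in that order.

n=6: 6·1 3·2 2·3 1·6  f→[1+1+1+1]=4
d|8:{1,2,4,8}  Σf=1+1+1+1=4
n=10: 1·10 2·5 5·2 10·1  f→[1+1+1+1]=4
d|24:{24,12,8,6,4,3,2,1}  Σf=1+1+1+1+1+1+1+1=8
[q^25] f(25)=1,f(5)=1,f(1)=1 ⇒ 3
q^27  k|27↦f(k): 1:1 3:1 9:1 27:1  a_27=4

4, 4, 4, 8, 3, 4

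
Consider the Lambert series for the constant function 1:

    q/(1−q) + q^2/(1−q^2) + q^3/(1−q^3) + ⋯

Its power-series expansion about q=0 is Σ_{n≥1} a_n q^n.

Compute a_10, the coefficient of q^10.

a_10 = 4

d|10:{10,5,2,1}  Σf=1+1+1+1=4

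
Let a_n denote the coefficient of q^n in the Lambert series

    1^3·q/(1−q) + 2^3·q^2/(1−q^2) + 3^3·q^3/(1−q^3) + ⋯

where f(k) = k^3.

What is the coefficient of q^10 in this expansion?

q^10  k|10↦f(k): 1:1 2:8 5:125 10:1000  a_10=1134

a_10 = 1134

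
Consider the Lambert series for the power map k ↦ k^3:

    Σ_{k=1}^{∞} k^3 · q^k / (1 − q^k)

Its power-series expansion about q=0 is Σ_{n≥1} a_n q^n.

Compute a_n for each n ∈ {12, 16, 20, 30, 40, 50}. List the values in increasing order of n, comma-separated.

n=12: 1·12 2·6 3·4 4·3 6·2 12·1  f→[1+8+27+64+216+1728]=2044
n=16: 16·1 8·2 4·4 2·8 1·16  f→[4096+512+64+8+1]=4681
n=20: 1·20 2·10 4·5 5·4 10·2 20·1  f→[1+8+64+125+1000+8000]=9198
d|30:{30,15,10,6,5,3,2,1}  Σf=27000+3375+1000+216+125+27+8+1=31752
n=40: 1·40 2·20 4·10 5·8 8·5 10·4 20·2 40·1  f→[1+8+64+125+512+1000+8000+64000]=73710
n=50: 1·50 2·25 5·10 10·5 25·2 50·1  f→[1+8+125+1000+15625+125000]=141759

2044, 4681, 9198, 31752, 73710, 141759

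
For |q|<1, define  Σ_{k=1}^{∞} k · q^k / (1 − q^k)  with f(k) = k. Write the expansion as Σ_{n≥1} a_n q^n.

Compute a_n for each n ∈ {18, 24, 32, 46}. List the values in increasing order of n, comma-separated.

n=18: 1·18 2·9 3·6 6·3 9·2 18·1  f→[1+2+3+6+9+18]=39
n=24: 1·24 2·12 3·8 4·6 6·4 8·3 12·2 24·1  f→[1+2+3+4+6+8+12+24]=60
q^32  k|32↦f(k): 32:32 16:16 8:8 4:4 2:2 1:1  a_32=63
[q^46] f(1)=1,f(2)=2,f(23)=23,f(46)=46 ⇒ 72

39, 60, 63, 72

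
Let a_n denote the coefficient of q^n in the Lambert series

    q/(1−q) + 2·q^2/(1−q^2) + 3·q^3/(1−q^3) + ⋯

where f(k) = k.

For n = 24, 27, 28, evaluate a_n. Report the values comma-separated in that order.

q^24  k|24↦f(k): 24:24 12:12 8:8 6:6 4:4 3:3 2:2 1:1  a_24=60
n=27: 27·1 9·3 3·9 1·27  f→[27+9+3+1]=40
q^28  k|28↦f(k): 1:1 2:2 4:4 7:7 14:14 28:28  a_28=56

60, 40, 56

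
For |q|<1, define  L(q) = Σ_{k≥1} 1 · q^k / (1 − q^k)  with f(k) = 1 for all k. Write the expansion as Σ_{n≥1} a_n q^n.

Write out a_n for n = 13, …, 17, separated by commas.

n=13: 1·13 13·1  f→[1+1]=2
n=14: 1·14 2·7 7·2 14·1  f→[1+1+1+1]=4
[q^15] f(1)=1,f(3)=1,f(5)=1,f(15)=1 ⇒ 4
[q^16] f(1)=1,f(2)=1,f(4)=1,f(8)=1,f(16)=1 ⇒ 5
q^17  k|17↦f(k): 17:1 1:1  a_17=2

2, 4, 4, 5, 2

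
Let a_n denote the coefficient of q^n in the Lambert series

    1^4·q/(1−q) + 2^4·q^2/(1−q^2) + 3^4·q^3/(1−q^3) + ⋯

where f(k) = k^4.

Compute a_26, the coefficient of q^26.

q^26  k|26↦f(k): 26:456976 13:28561 2:16 1:1  a_26=485554

a_26 = 485554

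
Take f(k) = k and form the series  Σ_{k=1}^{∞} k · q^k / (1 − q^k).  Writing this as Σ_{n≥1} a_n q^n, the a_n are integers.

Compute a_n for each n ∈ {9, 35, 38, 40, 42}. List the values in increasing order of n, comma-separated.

[q^9] f(1)=1,f(3)=3,f(9)=9 ⇒ 13
[q^35] f(35)=35,f(7)=7,f(5)=5,f(1)=1 ⇒ 48
d|38:{38,19,2,1}  Σf=38+19+2+1=60
q^40  k|40↦f(k): 40:40 20:20 10:10 8:8 5:5 4:4 2:2 1:1  a_40=90
n=42: 42·1 21·2 14·3 7·6 6·7 3·14 2·21 1·42  f→[42+21+14+7+6+3+2+1]=96

13, 48, 60, 90, 96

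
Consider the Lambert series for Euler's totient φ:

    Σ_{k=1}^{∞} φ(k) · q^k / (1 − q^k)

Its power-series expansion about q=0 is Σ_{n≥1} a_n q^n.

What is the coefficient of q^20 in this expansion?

n=20: 20·1 10·2 5·4 4·5 2·10 1·20  φ→[8+4+4+2+1+1]=20

a_20 = 20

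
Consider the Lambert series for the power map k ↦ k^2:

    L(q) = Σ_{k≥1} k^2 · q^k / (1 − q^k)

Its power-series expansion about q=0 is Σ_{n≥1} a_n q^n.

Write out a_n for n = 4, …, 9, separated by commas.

d|4:{1,2,4}  Σf=1+4+16=21
q^5  k|5↦f(k): 1:1 5:25  a_5=26
d|6:{6,3,2,1}  Σf=36+9+4+1=50
[q^7] f(7)=49,f(1)=1 ⇒ 50
d|8:{8,4,2,1}  Σf=64+16+4+1=85
n=9: 1·9 3·3 9·1  f→[1+9+81]=91

21, 26, 50, 50, 85, 91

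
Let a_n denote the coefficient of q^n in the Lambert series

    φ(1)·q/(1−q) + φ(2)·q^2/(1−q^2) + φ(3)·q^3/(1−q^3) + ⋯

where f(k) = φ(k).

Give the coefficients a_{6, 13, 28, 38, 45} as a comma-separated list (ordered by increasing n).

n=6: 1·6 2·3 3·2 6·1  φ→[1+1+2+2]=6
d|13:{1,13}  Σφ=1+12=13
[q^28] φ(1)=1,φ(2)=1,φ(4)=2,φ(7)=6,φ(14)=6,φ(28)=12 ⇒ 28
d|38:{1,2,19,38}  Σφ=1+1+18+18=38
n=45: 1·45 3·15 5·9 9·5 15·3 45·1  φ→[1+2+4+6+8+24]=45

6, 13, 28, 38, 45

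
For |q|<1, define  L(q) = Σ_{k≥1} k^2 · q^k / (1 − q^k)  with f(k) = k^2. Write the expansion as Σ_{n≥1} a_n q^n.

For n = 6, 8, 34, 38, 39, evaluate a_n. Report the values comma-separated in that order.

d|6:{1,2,3,6}  Σf=1+4+9+36=50
q^8  k|8↦f(k): 8:64 4:16 2:4 1:1  a_8=85
[q^34] f(34)=1156,f(17)=289,f(2)=4,f(1)=1 ⇒ 1450
[q^38] f(38)=1444,f(19)=361,f(2)=4,f(1)=1 ⇒ 1810
q^39  k|39↦f(k): 39:1521 13:169 3:9 1:1  a_39=1700

50, 85, 1450, 1810, 1700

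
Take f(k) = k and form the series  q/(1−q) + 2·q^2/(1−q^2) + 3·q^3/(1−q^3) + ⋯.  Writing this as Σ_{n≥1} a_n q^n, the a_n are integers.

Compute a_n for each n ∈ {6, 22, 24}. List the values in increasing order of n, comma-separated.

12, 36, 60

q^6  k|6↦f(k): 6:6 3:3 2:2 1:1  a_6=12
[q^22] f(22)=22,f(11)=11,f(2)=2,f(1)=1 ⇒ 36
n=24: 24·1 12·2 8·3 6·4 4·6 3·8 2·12 1·24  f→[24+12+8+6+4+3+2+1]=60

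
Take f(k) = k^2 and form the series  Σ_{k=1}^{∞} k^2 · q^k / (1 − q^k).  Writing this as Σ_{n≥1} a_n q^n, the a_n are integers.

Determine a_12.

d|12:{1,2,3,4,6,12}  Σf=1+4+9+16+36+144=210

a_12 = 210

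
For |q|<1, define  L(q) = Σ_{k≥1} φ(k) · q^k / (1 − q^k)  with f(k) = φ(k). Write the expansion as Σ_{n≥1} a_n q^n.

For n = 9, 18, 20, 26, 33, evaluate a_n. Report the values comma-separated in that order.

[q^9] φ(1)=1,φ(3)=2,φ(9)=6 ⇒ 9
[q^18] φ(1)=1,φ(2)=1,φ(3)=2,φ(6)=2,φ(9)=6,φ(18)=6 ⇒ 18
d|20:{20,10,5,4,2,1}  Σφ=8+4+4+2+1+1=20
d|26:{1,2,13,26}  Σφ=1+1+12+12=26
q^33  k|33↦φ(k): 1:1 3:2 11:10 33:20  a_33=33

9, 18, 20, 26, 33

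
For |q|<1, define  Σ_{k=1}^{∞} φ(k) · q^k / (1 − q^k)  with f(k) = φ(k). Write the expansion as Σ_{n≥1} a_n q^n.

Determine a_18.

q^18  k|18↦φ(k): 18:6 9:6 6:2 3:2 2:1 1:1  a_18=18

a_18 = 18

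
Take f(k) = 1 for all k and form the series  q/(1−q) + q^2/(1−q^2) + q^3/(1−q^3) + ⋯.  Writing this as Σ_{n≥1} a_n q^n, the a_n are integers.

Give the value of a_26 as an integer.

a_26 = 4

q^26  k|26↦f(k): 1:1 2:1 13:1 26:1  a_26=4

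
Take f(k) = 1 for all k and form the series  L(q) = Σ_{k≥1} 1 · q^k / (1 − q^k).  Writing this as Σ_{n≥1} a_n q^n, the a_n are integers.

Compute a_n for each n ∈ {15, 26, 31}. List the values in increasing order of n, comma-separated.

d|15:{15,5,3,1}  Σf=1+1+1+1=4
d|26:{26,13,2,1}  Σf=1+1+1+1=4
q^31  k|31↦f(k): 31:1 1:1  a_31=2

4, 4, 2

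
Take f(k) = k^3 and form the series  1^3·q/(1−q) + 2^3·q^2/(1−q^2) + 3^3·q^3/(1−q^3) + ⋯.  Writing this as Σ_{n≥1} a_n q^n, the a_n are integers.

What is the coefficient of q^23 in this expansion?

[q^23] f(1)=1,f(23)=12167 ⇒ 12168

a_23 = 12168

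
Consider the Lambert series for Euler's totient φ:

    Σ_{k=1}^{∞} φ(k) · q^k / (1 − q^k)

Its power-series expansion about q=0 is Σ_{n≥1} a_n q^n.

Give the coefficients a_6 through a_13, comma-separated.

d|6:{1,2,3,6}  Σφ=1+1+2+2=6
[q^7] φ(1)=1,φ(7)=6 ⇒ 7
q^8  k|8↦φ(k): 8:4 4:2 2:1 1:1  a_8=8
n=9: 9·1 3·3 1·9  φ→[6+2+1]=9
q^10  k|10↦φ(k): 10:4 5:4 2:1 1:1  a_10=10
n=11: 1·11 11·1  φ→[1+10]=11
[q^12] φ(12)=4,φ(6)=2,φ(4)=2,φ(3)=2,φ(2)=1,φ(1)=1 ⇒ 12
[q^13] φ(13)=12,φ(1)=1 ⇒ 13

6, 7, 8, 9, 10, 11, 12, 13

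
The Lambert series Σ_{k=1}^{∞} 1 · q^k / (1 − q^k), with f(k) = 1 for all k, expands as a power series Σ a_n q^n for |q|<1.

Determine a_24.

a_24 = 8

n=24: 1·24 2·12 3·8 4·6 6·4 8·3 12·2 24·1  f→[1+1+1+1+1+1+1+1]=8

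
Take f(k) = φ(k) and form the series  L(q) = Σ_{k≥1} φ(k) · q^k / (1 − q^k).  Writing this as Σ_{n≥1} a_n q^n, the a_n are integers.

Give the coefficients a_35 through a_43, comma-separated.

q^35  k|35↦φ(k): 1:1 5:4 7:6 35:24  a_35=35
[q^36] φ(36)=12,φ(18)=6,φ(12)=4,φ(9)=6,φ(6)=2,φ(4)=2,φ(3)=2,φ(2)=1,φ(1)=1 ⇒ 36
n=37: 37·1 1·37  φ→[36+1]=37
[q^38] φ(38)=18,φ(19)=18,φ(2)=1,φ(1)=1 ⇒ 38
n=39: 1·39 3·13 13·3 39·1  φ→[1+2+12+24]=39
q^40  k|40↦φ(k): 1:1 2:1 4:2 5:4 8:4 10:4 20:8 40:16  a_40=40
q^41  k|41↦φ(k): 1:1 41:40  a_41=41
d|42:{42,21,14,7,6,3,2,1}  Σφ=12+12+6+6+2+2+1+1=42
d|43:{1,43}  Σφ=1+42=43

35, 36, 37, 38, 39, 40, 41, 42, 43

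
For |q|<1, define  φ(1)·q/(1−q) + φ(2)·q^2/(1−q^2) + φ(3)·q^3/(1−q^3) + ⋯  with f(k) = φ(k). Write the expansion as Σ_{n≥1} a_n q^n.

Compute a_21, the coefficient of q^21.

d|21:{1,3,7,21}  Σφ=1+2+6+12=21

a_21 = 21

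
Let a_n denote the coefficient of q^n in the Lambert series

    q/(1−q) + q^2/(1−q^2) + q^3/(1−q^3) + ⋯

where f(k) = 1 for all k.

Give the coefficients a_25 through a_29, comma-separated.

[q^25] f(25)=1,f(5)=1,f(1)=1 ⇒ 3
q^26  k|26↦f(k): 26:1 13:1 2:1 1:1  a_26=4
n=27: 1·27 3·9 9·3 27·1  f→[1+1+1+1]=4
q^28  k|28↦f(k): 1:1 2:1 4:1 7:1 14:1 28:1  a_28=6
n=29: 29·1 1·29  f→[1+1]=2

3, 4, 4, 6, 2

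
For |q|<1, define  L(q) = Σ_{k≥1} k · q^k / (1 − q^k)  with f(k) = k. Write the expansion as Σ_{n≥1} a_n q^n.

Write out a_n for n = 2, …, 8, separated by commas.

3, 4, 7, 6, 12, 8, 15

[q^2] f(2)=2,f(1)=1 ⇒ 3
[q^3] f(3)=3,f(1)=1 ⇒ 4
n=4: 1·4 2·2 4·1  f→[1+2+4]=7
d|5:{1,5}  Σf=1+5=6
[q^6] f(6)=6,f(3)=3,f(2)=2,f(1)=1 ⇒ 12
[q^7] f(7)=7,f(1)=1 ⇒ 8
n=8: 8·1 4·2 2·4 1·8  f→[8+4+2+1]=15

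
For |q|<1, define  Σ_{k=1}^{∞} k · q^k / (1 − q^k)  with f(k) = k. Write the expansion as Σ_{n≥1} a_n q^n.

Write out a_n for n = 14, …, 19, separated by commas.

24, 24, 31, 18, 39, 20

[q^14] f(1)=1,f(2)=2,f(7)=7,f(14)=14 ⇒ 24
q^15  k|15↦f(k): 15:15 5:5 3:3 1:1  a_15=24
n=16: 1·16 2·8 4·4 8·2 16·1  f→[1+2+4+8+16]=31
n=17: 1·17 17·1  f→[1+17]=18
d|18:{18,9,6,3,2,1}  Σf=18+9+6+3+2+1=39
q^19  k|19↦f(k): 19:19 1:1  a_19=20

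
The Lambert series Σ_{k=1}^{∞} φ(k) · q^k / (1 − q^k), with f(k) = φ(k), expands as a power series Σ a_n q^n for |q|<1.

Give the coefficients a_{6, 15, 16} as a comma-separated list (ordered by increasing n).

n=6: 1·6 2·3 3·2 6·1  φ→[1+1+2+2]=6
[q^15] φ(1)=1,φ(3)=2,φ(5)=4,φ(15)=8 ⇒ 15
q^16  k|16↦φ(k): 1:1 2:1 4:2 8:4 16:8  a_16=16

6, 15, 16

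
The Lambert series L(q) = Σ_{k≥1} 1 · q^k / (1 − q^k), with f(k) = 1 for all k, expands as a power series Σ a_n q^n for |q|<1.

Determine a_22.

[q^22] f(22)=1,f(11)=1,f(2)=1,f(1)=1 ⇒ 4

a_22 = 4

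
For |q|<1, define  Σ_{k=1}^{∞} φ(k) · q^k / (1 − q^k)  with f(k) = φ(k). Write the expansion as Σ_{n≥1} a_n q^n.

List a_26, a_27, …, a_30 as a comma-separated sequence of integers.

[q^26] φ(1)=1,φ(2)=1,φ(13)=12,φ(26)=12 ⇒ 26
n=27: 1·27 3·9 9·3 27·1  φ→[1+2+6+18]=27
[q^28] φ(1)=1,φ(2)=1,φ(4)=2,φ(7)=6,φ(14)=6,φ(28)=12 ⇒ 28
d|29:{29,1}  Σφ=28+1=29
[q^30] φ(1)=1,φ(2)=1,φ(3)=2,φ(5)=4,φ(6)=2,φ(10)=4,φ(15)=8,φ(30)=8 ⇒ 30

26, 27, 28, 29, 30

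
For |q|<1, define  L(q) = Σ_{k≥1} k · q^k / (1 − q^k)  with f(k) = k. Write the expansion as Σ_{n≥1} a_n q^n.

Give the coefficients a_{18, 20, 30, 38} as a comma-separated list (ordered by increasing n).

39, 42, 72, 60

d|18:{18,9,6,3,2,1}  Σf=18+9+6+3+2+1=39
d|20:{20,10,5,4,2,1}  Σf=20+10+5+4+2+1=42
d|30:{1,2,3,5,6,10,15,30}  Σf=1+2+3+5+6+10+15+30=72
d|38:{1,2,19,38}  Σf=1+2+19+38=60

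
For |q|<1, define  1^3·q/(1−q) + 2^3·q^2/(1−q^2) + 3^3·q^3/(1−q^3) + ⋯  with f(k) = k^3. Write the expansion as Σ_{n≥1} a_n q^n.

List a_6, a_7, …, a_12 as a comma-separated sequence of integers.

d|6:{6,3,2,1}  Σf=216+27+8+1=252
q^7  k|7↦f(k): 7:343 1:1  a_7=344
q^8  k|8↦f(k): 1:1 2:8 4:64 8:512  a_8=585
q^9  k|9↦f(k): 9:729 3:27 1:1  a_9=757
[q^10] f(1)=1,f(2)=8,f(5)=125,f(10)=1000 ⇒ 1134
[q^11] f(11)=1331,f(1)=1 ⇒ 1332
d|12:{12,6,4,3,2,1}  Σf=1728+216+64+27+8+1=2044

252, 344, 585, 757, 1134, 1332, 2044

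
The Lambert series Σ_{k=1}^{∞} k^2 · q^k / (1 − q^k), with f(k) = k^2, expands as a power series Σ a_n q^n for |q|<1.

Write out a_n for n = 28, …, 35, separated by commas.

q^28  k|28↦f(k): 1:1 2:4 4:16 7:49 14:196 28:784  a_28=1050
d|29:{29,1}  Σf=841+1=842
q^30  k|30↦f(k): 30:900 15:225 10:100 6:36 5:25 3:9 2:4 1:1  a_30=1300
[q^31] f(1)=1,f(31)=961 ⇒ 962
[q^32] f(1)=1,f(2)=4,f(4)=16,f(8)=64,f(16)=256,f(32)=1024 ⇒ 1365
n=33: 1·33 3·11 11·3 33·1  f→[1+9+121+1089]=1220
[q^34] f(34)=1156,f(17)=289,f(2)=4,f(1)=1 ⇒ 1450
d|35:{1,5,7,35}  Σf=1+25+49+1225=1300

1050, 842, 1300, 962, 1365, 1220, 1450, 1300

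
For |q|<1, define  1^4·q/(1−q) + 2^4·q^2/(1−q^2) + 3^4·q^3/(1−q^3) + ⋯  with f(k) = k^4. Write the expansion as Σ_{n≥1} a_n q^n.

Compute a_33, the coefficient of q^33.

n=33: 33·1 11·3 3·11 1·33  f→[1185921+14641+81+1]=1200644

a_33 = 1200644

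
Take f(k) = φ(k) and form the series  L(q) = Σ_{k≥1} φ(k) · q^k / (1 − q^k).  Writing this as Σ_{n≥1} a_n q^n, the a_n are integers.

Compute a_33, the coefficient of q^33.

[q^33] φ(33)=20,φ(11)=10,φ(3)=2,φ(1)=1 ⇒ 33

a_33 = 33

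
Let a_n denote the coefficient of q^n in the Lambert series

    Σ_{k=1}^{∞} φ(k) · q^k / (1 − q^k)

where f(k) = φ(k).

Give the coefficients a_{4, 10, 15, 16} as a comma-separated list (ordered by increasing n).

d|4:{1,2,4}  Σφ=1+1+2=4
[q^10] φ(1)=1,φ(2)=1,φ(5)=4,φ(10)=4 ⇒ 10
d|15:{15,5,3,1}  Σφ=8+4+2+1=15
d|16:{1,2,4,8,16}  Σφ=1+1+2+4+8=16

4, 10, 15, 16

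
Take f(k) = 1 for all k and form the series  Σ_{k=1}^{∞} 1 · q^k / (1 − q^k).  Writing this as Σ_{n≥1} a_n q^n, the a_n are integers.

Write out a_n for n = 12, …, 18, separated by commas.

6, 2, 4, 4, 5, 2, 6

d|12:{1,2,3,4,6,12}  Σf=1+1+1+1+1+1=6
q^13  k|13↦f(k): 13:1 1:1  a_13=2
d|14:{14,7,2,1}  Σf=1+1+1+1=4
q^15  k|15↦f(k): 1:1 3:1 5:1 15:1  a_15=4
[q^16] f(1)=1,f(2)=1,f(4)=1,f(8)=1,f(16)=1 ⇒ 5
d|17:{17,1}  Σf=1+1=2
[q^18] f(1)=1,f(2)=1,f(3)=1,f(6)=1,f(9)=1,f(18)=1 ⇒ 6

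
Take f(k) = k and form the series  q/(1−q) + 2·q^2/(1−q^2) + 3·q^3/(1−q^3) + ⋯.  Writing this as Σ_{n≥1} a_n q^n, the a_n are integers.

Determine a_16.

d|16:{1,2,4,8,16}  Σf=1+2+4+8+16=31

a_16 = 31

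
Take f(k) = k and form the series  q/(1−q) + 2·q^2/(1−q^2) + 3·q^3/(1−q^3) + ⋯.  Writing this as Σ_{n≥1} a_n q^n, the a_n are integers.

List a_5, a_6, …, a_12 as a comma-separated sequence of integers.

q^5  k|5↦f(k): 1:1 5:5  a_5=6
d|6:{6,3,2,1}  Σf=6+3+2+1=12
q^7  k|7↦f(k): 7:7 1:1  a_7=8
d|8:{8,4,2,1}  Σf=8+4+2+1=15
n=9: 1·9 3·3 9·1  f→[1+3+9]=13
q^10  k|10↦f(k): 1:1 2:2 5:5 10:10  a_10=18
n=11: 11·1 1·11  f→[11+1]=12
[q^12] f(1)=1,f(2)=2,f(3)=3,f(4)=4,f(6)=6,f(12)=12 ⇒ 28

6, 12, 8, 15, 13, 18, 12, 28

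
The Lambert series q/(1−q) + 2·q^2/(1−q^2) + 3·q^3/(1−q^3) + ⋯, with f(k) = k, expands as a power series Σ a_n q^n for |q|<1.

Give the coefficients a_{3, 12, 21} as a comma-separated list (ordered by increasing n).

4, 28, 32

d|3:{1,3}  Σf=1+3=4
d|12:{12,6,4,3,2,1}  Σf=12+6+4+3+2+1=28
q^21  k|21↦f(k): 21:21 7:7 3:3 1:1  a_21=32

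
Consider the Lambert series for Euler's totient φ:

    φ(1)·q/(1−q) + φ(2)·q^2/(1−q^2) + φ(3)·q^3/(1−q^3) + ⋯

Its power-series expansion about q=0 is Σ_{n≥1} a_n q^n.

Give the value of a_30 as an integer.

q^30  k|30↦φ(k): 30:8 15:8 10:4 6:2 5:4 3:2 2:1 1:1  a_30=30

a_30 = 30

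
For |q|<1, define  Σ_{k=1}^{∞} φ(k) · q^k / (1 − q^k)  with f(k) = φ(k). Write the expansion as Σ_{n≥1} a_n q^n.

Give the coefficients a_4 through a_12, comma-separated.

q^4  k|4↦φ(k): 1:1 2:1 4:2  a_4=4
d|5:{1,5}  Σφ=1+4=5
q^6  k|6↦φ(k): 1:1 2:1 3:2 6:2  a_6=6
q^7  k|7↦φ(k): 1:1 7:6  a_7=7
n=8: 8·1 4·2 2·4 1·8  φ→[4+2+1+1]=8
n=9: 1·9 3·3 9·1  φ→[1+2+6]=9
n=10: 1·10 2·5 5·2 10·1  φ→[1+1+4+4]=10
n=11: 11·1 1·11  φ→[10+1]=11
n=12: 1·12 2·6 3·4 4·3 6·2 12·1  φ→[1+1+2+2+2+4]=12

4, 5, 6, 7, 8, 9, 10, 11, 12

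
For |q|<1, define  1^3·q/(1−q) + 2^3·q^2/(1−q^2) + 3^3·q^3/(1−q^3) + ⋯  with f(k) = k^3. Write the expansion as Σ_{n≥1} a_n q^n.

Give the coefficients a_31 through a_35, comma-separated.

n=31: 31·1 1·31  f→[29791+1]=29792
[q^32] f(1)=1,f(2)=8,f(4)=64,f(8)=512,f(16)=4096,f(32)=32768 ⇒ 37449
[q^33] f(33)=35937,f(11)=1331,f(3)=27,f(1)=1 ⇒ 37296
[q^34] f(34)=39304,f(17)=4913,f(2)=8,f(1)=1 ⇒ 44226
d|35:{1,5,7,35}  Σf=1+125+343+42875=43344

29792, 37449, 37296, 44226, 43344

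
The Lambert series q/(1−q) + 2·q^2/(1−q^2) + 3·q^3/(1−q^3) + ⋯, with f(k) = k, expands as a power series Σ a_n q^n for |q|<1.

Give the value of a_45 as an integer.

q^45  k|45↦f(k): 45:45 15:15 9:9 5:5 3:3 1:1  a_45=78

a_45 = 78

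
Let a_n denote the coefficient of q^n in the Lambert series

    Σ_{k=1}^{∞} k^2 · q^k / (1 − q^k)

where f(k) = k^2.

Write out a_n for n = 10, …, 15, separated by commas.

n=10: 1·10 2·5 5·2 10·1  f→[1+4+25+100]=130
n=11: 11·1 1·11  f→[121+1]=122
q^12  k|12↦f(k): 1:1 2:4 3:9 4:16 6:36 12:144  a_12=210
[q^13] f(1)=1,f(13)=169 ⇒ 170
d|14:{1,2,7,14}  Σf=1+4+49+196=250
q^15  k|15↦f(k): 1:1 3:9 5:25 15:225  a_15=260

130, 122, 210, 170, 250, 260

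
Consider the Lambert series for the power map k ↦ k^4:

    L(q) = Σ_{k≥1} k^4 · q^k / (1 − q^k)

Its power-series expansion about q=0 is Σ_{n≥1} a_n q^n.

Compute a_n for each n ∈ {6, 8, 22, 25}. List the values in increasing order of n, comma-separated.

1394, 4369, 248914, 391251

d|6:{1,2,3,6}  Σf=1+16+81+1296=1394
d|8:{1,2,4,8}  Σf=1+16+256+4096=4369
q^22  k|22↦f(k): 22:234256 11:14641 2:16 1:1  a_22=248914
d|25:{1,5,25}  Σf=1+625+390625=391251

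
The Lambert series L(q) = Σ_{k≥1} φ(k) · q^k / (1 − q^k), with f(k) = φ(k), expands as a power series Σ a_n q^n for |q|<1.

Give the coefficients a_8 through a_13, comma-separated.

q^8  k|8↦φ(k): 1:1 2:1 4:2 8:4  a_8=8
q^9  k|9↦φ(k): 9:6 3:2 1:1  a_9=9
n=10: 1·10 2·5 5·2 10·1  φ→[1+1+4+4]=10
q^11  k|11↦φ(k): 1:1 11:10  a_11=11
q^12  k|12↦φ(k): 1:1 2:1 3:2 4:2 6:2 12:4  a_12=12
n=13: 13·1 1·13  φ→[12+1]=13

8, 9, 10, 11, 12, 13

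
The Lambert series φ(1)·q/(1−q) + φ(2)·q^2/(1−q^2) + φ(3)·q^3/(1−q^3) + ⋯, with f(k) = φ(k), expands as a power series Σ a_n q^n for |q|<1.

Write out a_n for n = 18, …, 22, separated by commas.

d|18:{1,2,3,6,9,18}  Σφ=1+1+2+2+6+6=18
d|19:{1,19}  Σφ=1+18=19
d|20:{20,10,5,4,2,1}  Σφ=8+4+4+2+1+1=20
d|21:{21,7,3,1}  Σφ=12+6+2+1=21
q^22  k|22↦φ(k): 22:10 11:10 2:1 1:1  a_22=22

18, 19, 20, 21, 22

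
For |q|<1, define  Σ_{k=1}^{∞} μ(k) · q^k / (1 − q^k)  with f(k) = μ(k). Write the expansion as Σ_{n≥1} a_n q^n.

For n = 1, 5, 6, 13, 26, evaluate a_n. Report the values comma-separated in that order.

n=1: 1·1  μ→[1]=1
d|5:{1,5}  Σμ=1+(-1)=0
n=6: 6·1 3·2 2·3 1·6  μ→[1+(-1)+(-1)+1]=0
d|13:{13,1}  Σμ=(-1)+1=0
q^26  k|26↦μ(k): 26:1 13:-1 2:-1 1:1  a_26=0

1, 0, 0, 0, 0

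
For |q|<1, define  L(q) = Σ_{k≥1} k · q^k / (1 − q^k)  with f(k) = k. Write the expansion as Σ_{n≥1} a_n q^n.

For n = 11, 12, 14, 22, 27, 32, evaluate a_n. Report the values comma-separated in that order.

12, 28, 24, 36, 40, 63

[q^11] f(11)=11,f(1)=1 ⇒ 12
n=12: 1·12 2·6 3·4 4·3 6·2 12·1  f→[1+2+3+4+6+12]=28
d|14:{1,2,7,14}  Σf=1+2+7+14=24
d|22:{1,2,11,22}  Σf=1+2+11+22=36
n=27: 1·27 3·9 9·3 27·1  f→[1+3+9+27]=40
n=32: 32·1 16·2 8·4 4·8 2·16 1·32  f→[32+16+8+4+2+1]=63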